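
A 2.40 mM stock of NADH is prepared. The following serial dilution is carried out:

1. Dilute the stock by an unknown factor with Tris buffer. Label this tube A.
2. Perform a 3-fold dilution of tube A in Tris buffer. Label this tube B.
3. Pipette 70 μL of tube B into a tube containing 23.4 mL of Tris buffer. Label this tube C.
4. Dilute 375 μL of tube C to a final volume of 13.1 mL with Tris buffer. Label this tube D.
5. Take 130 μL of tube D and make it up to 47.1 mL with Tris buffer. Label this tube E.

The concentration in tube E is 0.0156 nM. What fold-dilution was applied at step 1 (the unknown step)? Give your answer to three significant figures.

Step 1: unknown factor x
Step 2: 3-fold → factor 3
Step 3: 70 μL + 23.4 mL = 23470 μL total → factor 23470/70 = 335.29
Step 4: 375 μL brought to 13.1 mL → factor 13100/375 = 34.933
Step 5: 130 μL brought to 47.1 mL → factor 47100/130 = 362.31
Product of known-step factors = 1.2731 × 10^7
Overall factor = 2.40 mM / (0.0156 nM) = 1.5385 × 10^8
x = 1.5385 × 10^8 / 1.2731 × 10^7 = 12.1

12.1-fold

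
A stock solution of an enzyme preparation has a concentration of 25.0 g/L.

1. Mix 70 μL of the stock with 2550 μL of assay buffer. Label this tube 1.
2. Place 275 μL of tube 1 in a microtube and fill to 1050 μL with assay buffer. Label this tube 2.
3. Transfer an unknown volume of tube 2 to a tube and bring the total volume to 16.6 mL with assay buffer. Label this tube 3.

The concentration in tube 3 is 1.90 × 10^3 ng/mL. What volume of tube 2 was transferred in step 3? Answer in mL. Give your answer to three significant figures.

Step 1: 70 μL + 2550 μL = 2620 μL total → factor 2620/70 = 37.429
Step 2: 275 μL brought to 1050 μL → factor 1050/275 = 3.8182
Step 3: v brought to 16.6 mL → factor = 16.6 mL/v
Product of known-step factors = 142.91
Overall factor = 25.0 g/L / (1.90 × 10^3 ng/mL) = 13158
Step-3 factor = 13158 / 142.91 = 92.072
v = 16.6 mL / 92.072 = 0.180 mL

0.180 mL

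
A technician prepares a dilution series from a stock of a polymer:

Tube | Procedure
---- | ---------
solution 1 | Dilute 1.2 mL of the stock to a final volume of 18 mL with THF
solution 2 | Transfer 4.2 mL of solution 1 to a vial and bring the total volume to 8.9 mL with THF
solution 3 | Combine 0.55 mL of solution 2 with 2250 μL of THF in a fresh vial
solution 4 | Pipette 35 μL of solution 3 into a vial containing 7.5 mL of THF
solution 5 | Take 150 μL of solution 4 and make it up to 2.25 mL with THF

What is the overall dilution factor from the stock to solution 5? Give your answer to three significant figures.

Step 1: 1.2 mL brought to 18 mL → factor 18/1.2 = 15
Step 2: 4.2 mL brought to 8.9 mL → factor 8.9/4.2 = 2.119
Step 3: 0.55 mL + 2250 μL = 2.8 mL total → factor 2.8/0.55 = 5.0909
Step 4: 35 μL + 7.5 mL = 7535 μL total → factor 7535/35 = 215.29
Step 5: 150 μL brought to 2.25 mL → factor 2250/150 = 15
Overall dilution factor = 15 × 2.119 × 5.0909 × 215.29 × 15 = 5.2256 × 10^5

5.23 × 10^5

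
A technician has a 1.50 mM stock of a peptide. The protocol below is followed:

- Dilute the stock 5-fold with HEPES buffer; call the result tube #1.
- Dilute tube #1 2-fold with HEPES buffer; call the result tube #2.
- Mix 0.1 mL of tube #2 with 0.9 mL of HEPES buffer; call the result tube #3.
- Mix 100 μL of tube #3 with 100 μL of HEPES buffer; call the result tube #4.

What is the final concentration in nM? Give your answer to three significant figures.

7.50 × 10^3 nM

Step 1: 5-fold → factor 5
Step 2: 2-fold → factor 2
Step 3: 0.1 mL + 0.9 mL = 1 mL total → factor 1/0.1 = 10
Step 4: 100 μL + 100 μL = 200 μL total → factor 200/100 = 2
Overall dilution factor = 5 × 2 × 10 × 2 = 200
Final = 1.50 mM / 200 = 0.007500 mM = 7.50 × 10^3 nM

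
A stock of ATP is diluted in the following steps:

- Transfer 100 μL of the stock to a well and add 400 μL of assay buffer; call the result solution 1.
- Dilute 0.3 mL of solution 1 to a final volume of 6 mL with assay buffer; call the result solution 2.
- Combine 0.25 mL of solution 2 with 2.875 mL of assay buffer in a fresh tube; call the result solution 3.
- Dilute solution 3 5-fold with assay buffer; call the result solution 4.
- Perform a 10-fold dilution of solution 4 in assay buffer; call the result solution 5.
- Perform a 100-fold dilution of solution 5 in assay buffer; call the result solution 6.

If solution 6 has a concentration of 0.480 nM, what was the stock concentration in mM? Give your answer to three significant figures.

Step 1: 100 μL + 400 μL = 500 μL total → factor 500/100 = 5
Step 2: 0.3 mL brought to 6 mL → factor 6/0.3 = 20
Step 3: 0.25 mL + 2.875 mL = 3.125 mL total → factor 3.125/0.25 = 12.5
Step 4: 5-fold → factor 5
Step 5: 10-fold → factor 10
Step 6: 100-fold → factor 100
Overall dilution factor = 5 × 20 × 12.5 × 5 × 10 × 100 = 6.25 × 10^6
Stock = 0.480 nM × 6.25 × 10^6 = 3.000 × 10^6 nM = 3.00 mM

3.00 mM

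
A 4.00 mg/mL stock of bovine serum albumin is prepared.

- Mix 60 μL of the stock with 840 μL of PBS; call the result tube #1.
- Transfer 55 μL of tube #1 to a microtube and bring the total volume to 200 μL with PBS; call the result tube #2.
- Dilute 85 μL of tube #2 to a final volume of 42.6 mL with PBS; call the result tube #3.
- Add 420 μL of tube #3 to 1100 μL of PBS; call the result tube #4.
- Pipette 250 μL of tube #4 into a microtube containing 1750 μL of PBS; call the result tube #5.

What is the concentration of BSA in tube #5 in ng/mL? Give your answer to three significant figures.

Step 1: 60 μL + 840 μL = 900 μL total → factor 900/60 = 15
Step 2: 55 μL brought to 200 μL → factor 200/55 = 3.6364
Step 3: 85 μL brought to 42.6 mL → factor 42600/85 = 501.18
Step 4: 420 μL + 1100 μL = 1520 μL total → factor 1520/420 = 3.619
Step 5: 250 μL + 1750 μL = 2000 μL total → factor 2000/250 = 8
Overall dilution factor = 15 × 3.6364 × 501.18 × 3.619 × 8 = 7.9147 × 10^5
Final = 4.00 mg/mL / 7.9147 × 10^5 = 5.054 × 10^-6 mg/mL = 5.05 ng/mL

5.05 ng/mL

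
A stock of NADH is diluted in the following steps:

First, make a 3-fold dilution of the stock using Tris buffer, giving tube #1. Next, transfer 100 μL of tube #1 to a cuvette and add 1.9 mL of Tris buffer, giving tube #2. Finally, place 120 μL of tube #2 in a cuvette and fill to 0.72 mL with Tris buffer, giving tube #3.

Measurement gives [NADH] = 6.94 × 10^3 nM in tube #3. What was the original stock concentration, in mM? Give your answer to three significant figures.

Step 1: 3-fold → factor 3
Step 2: 100 μL + 1.9 mL = 2000 μL total → factor 2000/100 = 20
Step 3: 120 μL brought to 0.72 mL → factor 720/120 = 6
Overall dilution factor = 3 × 20 × 6 = 360
Stock = 6.94 × 10^3 nM × 360 = 2.498 × 10^6 nM = 2.50 mM

2.50 mM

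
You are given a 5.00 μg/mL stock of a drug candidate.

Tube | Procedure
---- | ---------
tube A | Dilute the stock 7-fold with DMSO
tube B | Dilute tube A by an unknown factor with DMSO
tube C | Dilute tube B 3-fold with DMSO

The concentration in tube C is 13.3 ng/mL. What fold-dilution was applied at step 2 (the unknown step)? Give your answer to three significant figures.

Step 1: 7-fold → factor 7
Step 2: unknown factor x
Step 3: 3-fold → factor 3
Product of known-step factors = 21
Overall factor = 5.00 μg/mL / (13.3 ng/mL) = 375.94
x = 375.94 / 21 = 17.9

17.9-fold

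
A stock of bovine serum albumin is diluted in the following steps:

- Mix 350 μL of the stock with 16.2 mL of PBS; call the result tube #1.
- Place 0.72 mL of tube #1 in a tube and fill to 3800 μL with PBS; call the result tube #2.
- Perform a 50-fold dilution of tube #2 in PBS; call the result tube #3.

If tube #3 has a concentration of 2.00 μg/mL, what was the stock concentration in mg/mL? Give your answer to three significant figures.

Step 1: 350 μL + 16.2 mL = 16550 μL total → factor 16550/350 = 47.286
Step 2: 0.72 mL brought to 3800 μL → factor 3.8/0.72 = 5.2778
Step 3: 50-fold → factor 50
Overall dilution factor = 47.286 × 5.2778 × 50 = 12478
Stock = 2.00 μg/mL × 12478 = 2.496 × 10^4 μg/mL = 25.0 mg/mL

25.0 mg/mL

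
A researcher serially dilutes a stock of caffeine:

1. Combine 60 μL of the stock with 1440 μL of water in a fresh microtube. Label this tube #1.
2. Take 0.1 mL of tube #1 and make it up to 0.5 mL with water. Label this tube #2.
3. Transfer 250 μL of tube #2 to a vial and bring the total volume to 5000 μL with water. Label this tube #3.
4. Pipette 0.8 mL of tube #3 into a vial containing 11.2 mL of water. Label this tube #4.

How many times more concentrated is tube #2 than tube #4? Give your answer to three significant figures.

300

Step 1: 60 μL + 1440 μL = 1500 μL total → factor 1500/60 = 25
Step 2: 0.1 mL brought to 0.5 mL → factor 0.5/0.1 = 5
Step 3: 250 μL brought to 5000 μL → factor 5000/250 = 20
Step 4: 0.8 mL + 11.2 mL = 12 mL total → factor 12/0.8 = 15
Dilution factor to tube #2 = 125; to tube #4 = 37500
[tube #2]/[tube #4] = (factor to tube #4)/(factor to tube #2) = 37500/125 = 300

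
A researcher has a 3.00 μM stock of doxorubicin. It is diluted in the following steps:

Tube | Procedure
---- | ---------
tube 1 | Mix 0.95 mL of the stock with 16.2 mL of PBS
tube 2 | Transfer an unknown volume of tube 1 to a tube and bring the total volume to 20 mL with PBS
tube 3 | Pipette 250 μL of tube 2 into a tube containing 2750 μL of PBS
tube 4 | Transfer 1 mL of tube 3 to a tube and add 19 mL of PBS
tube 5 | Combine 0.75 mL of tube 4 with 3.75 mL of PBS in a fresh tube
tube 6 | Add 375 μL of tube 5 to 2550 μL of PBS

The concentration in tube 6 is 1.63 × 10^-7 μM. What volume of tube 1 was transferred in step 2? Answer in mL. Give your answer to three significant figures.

Step 1: 0.95 mL + 16.2 mL = 17.15 mL total → factor 17.15/0.95 = 18.053
Step 2: v brought to 20 mL → factor = 20 mL/v
Step 3: 250 μL + 2750 μL = 3000 μL total → factor 3000/250 = 12
Step 4: 1 mL + 19 mL = 20 mL total → factor 20/1 = 20
Step 5: 0.75 mL + 3.75 mL = 4.5 mL total → factor 4.5/0.75 = 6
Step 6: 375 μL + 2550 μL = 2925 μL total → factor 2925/375 = 7.8
Product of known-step factors = 2.0277 × 10^5
Overall factor = 3.00 μM / (1.63 × 10^-7 μM) = 1.8405 × 10^7
Step-2 factor = 1.8405 × 10^7 / 2.0277 × 10^5 = 90.769
v = 20 mL / 90.769 = 0.220 mL

0.220 mL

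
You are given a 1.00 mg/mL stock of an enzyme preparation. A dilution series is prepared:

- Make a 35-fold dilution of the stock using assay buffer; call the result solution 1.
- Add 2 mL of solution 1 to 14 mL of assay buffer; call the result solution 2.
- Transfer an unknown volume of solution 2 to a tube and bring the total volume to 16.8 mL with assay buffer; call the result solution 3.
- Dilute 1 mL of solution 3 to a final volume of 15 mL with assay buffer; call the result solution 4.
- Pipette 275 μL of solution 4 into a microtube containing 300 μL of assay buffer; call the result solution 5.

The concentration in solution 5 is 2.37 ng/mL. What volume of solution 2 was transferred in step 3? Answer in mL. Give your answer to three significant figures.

Step 1: 35-fold → factor 35
Step 2: 2 mL + 14 mL = 16 mL total → factor 16/2 = 8
Step 3: v brought to 16.8 mL → factor = 16.8 mL/v
Step 4: 1 mL brought to 15 mL → factor 15/1 = 15
Step 5: 275 μL + 300 μL = 575 μL total → factor 575/275 = 2.0909
Product of known-step factors = 8781.8
Overall factor = 1.00 mg/mL / (2.37 ng/mL) = 4.2194 × 10^5
Step-3 factor = 4.2194 × 10^5 / 8781.8 = 48.047
v = 16.8 mL / 48.047 = 0.350 mL

0.350 mL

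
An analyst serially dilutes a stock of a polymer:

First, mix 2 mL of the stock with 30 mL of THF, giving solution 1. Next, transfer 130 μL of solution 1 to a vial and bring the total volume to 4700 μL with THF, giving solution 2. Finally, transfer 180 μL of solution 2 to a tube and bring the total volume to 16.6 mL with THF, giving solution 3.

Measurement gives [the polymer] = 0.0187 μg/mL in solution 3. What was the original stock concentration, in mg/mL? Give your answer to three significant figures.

0.998 mg/mL

Step 1: 2 mL + 30 mL = 32 mL total → factor 32/2 = 16
Step 2: 130 μL brought to 4700 μL → factor 4700/130 = 36.154
Step 3: 180 μL brought to 16.6 mL → factor 16600/180 = 92.222
Overall dilution factor = 16 × 36.154 × 92.222 = 53347
Stock = 0.0187 μg/mL × 53347 = 997.6 μg/mL = 0.998 mg/mL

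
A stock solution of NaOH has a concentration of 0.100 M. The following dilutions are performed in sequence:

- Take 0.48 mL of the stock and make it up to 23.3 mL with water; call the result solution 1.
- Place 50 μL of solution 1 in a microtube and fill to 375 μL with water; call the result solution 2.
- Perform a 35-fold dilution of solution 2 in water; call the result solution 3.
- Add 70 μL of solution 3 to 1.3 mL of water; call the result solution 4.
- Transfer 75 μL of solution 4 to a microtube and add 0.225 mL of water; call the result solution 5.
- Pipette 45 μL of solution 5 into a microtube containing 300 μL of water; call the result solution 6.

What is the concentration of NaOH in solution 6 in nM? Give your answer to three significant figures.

Step 1: 0.48 mL brought to 23.3 mL → factor 23.3/0.48 = 48.542
Step 2: 50 μL brought to 375 μL → factor 375/50 = 7.5
Step 3: 35-fold → factor 35
Step 4: 70 μL + 1.3 mL = 1370 μL total → factor 1370/70 = 19.571
Step 5: 75 μL + 0.225 mL = 300 μL total → factor 300/75 = 4
Step 6: 45 μL + 300 μL = 345 μL total → factor 345/45 = 7.6667
Dilution factor through solution 6 = 48.542 × 7.5 × 35 × 19.571 × 4 × 7.6667 = 7.6477 × 10^6
[solution 6] = 0.100 M / 7.6477 × 10^6 = 1.308 × 10^-8 M = 13.1 nM

13.1 nM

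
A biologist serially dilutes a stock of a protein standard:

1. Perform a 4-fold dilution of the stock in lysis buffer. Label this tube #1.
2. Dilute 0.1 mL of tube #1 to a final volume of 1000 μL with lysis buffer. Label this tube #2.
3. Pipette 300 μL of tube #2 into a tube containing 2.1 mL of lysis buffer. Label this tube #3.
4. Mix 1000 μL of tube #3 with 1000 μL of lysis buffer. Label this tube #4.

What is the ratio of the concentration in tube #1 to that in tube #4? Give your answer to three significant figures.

160

Step 1: 4-fold → factor 4
Step 2: 0.1 mL brought to 1000 μL → factor 1/0.1 = 10
Step 3: 300 μL + 2.1 mL = 2400 μL total → factor 2400/300 = 8
Step 4: 1000 μL + 1000 μL = 2000 μL total → factor 2000/1000 = 2
Dilution factor to tube #1 = 4; to tube #4 = 640
[tube #1]/[tube #4] = (factor to tube #4)/(factor to tube #1) = 640/4 = 160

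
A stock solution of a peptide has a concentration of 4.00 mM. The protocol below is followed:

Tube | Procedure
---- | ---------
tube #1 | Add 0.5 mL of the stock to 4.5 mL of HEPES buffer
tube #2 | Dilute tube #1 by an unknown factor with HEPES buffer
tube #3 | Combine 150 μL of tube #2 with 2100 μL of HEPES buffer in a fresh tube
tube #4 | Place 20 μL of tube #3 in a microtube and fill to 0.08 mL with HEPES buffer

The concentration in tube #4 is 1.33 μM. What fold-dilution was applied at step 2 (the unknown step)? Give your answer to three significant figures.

5.01-fold

Step 1: 0.5 mL + 4.5 mL = 5 mL total → factor 5/0.5 = 10
Step 2: unknown factor x
Step 3: 150 μL + 2100 μL = 2250 μL total → factor 2250/150 = 15
Step 4: 20 μL brought to 0.08 mL → factor 80/20 = 4
Product of known-step factors = 600
Overall factor = 4.00 mM / (1.33 μM) = 3007.5
x = 3007.5 / 600 = 5.01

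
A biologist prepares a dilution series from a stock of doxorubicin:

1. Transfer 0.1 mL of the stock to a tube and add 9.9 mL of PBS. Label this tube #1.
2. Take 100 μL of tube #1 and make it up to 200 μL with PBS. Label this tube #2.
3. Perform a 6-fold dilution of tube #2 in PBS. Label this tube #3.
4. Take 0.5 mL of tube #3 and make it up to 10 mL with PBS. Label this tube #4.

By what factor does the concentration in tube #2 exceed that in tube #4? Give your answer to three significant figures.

120

Step 1: 0.1 mL + 9.9 mL = 10 mL total → factor 10/0.1 = 100
Step 2: 100 μL brought to 200 μL → factor 200/100 = 2
Step 3: 6-fold → factor 6
Step 4: 0.5 mL brought to 10 mL → factor 10/0.5 = 20
Dilution factor to tube #2 = 200; to tube #4 = 24000
[tube #2]/[tube #4] = (factor to tube #4)/(factor to tube #2) = 24000/200 = 120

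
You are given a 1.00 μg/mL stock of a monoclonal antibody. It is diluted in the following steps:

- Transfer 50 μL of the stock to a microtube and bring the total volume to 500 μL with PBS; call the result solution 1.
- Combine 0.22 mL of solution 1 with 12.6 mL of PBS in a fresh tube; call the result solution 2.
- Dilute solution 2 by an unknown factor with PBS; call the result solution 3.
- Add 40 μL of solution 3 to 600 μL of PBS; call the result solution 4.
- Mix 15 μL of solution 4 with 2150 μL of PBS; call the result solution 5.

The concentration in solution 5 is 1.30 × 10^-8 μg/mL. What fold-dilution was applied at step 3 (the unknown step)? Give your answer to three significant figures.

Step 1: 50 μL brought to 500 μL → factor 500/50 = 10
Step 2: 0.22 mL + 12.6 mL = 12.82 mL total → factor 12.82/0.22 = 58.273
Step 3: unknown factor x
Step 4: 40 μL + 600 μL = 640 μL total → factor 640/40 = 16
Step 5: 15 μL + 2150 μL = 2165 μL total → factor 2165/15 = 144.33
Product of known-step factors = 1.3457 × 10^6
Overall factor = 1.00 μg/mL / (1.30 × 10^-8 μg/mL) = 7.6923 × 10^7
x = 7.6923 × 10^7 / 1.3457 × 10^6 = 57.2

57.2-fold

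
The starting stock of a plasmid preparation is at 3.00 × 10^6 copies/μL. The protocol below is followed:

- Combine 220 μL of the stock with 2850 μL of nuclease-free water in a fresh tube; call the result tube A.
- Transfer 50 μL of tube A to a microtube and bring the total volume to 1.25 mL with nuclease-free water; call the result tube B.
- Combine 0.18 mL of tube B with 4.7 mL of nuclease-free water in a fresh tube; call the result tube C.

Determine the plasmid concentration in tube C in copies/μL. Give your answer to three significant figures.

Step 1: 220 μL + 2850 μL = 3070 μL total → factor 3070/220 = 13.955
Step 2: 50 μL brought to 1.25 mL → factor 1250/50 = 25
Step 3: 0.18 mL + 4.7 mL = 4.88 mL total → factor 4.88/0.18 = 27.111
Overall dilution factor = 13.955 × 25 × 27.111 = 9458.1
Final = 3.00 × 10^6 copies/μL / 9458.1 = 317 copies/μL

317 copies/μL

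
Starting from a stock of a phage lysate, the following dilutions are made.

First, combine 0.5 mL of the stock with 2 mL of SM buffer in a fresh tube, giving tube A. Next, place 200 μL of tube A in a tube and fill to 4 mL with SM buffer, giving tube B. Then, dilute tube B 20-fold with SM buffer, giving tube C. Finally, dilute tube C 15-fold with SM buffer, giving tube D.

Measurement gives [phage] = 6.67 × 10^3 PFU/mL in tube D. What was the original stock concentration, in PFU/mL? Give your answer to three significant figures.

Step 1: 0.5 mL + 2 mL = 2.5 mL total → factor 2.5/0.5 = 5
Step 2: 200 μL brought to 4 mL → factor 4000/200 = 20
Step 3: 20-fold → factor 20
Step 4: 15-fold → factor 15
Overall dilution factor = 5 × 20 × 20 × 15 = 30000
Stock = 6.67 × 10^3 PFU/mL × 30000 = 2.00 × 10^8 PFU/mL

2.00 × 10^8 PFU/mL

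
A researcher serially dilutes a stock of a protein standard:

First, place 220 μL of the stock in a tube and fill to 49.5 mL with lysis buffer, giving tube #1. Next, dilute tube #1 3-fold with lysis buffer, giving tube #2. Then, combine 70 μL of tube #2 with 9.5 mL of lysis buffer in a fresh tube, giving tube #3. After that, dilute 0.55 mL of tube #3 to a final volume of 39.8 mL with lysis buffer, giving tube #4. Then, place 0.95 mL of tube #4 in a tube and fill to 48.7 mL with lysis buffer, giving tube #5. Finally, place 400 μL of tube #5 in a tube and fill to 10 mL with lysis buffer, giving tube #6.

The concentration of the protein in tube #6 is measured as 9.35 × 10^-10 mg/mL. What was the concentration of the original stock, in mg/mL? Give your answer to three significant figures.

8.00 mg/mL

Step 1: 220 μL brought to 49.5 mL → factor 49500/220 = 225
Step 2: 3-fold → factor 3
Step 3: 70 μL + 9.5 mL = 9570 μL total → factor 9570/70 = 136.71
Step 4: 0.55 mL brought to 39.8 mL → factor 39.8/0.55 = 72.364
Step 5: 0.95 mL brought to 48.7 mL → factor 48.7/0.95 = 51.263
Step 6: 400 μL brought to 10 mL → factor 10000/400 = 25
Overall dilution factor = 225 × 3 × 136.71 × 72.364 × 51.263 × 25 = 8.5582 × 10^9
Stock = 9.35 × 10^-10 mg/mL × 8.5582 × 10^9 = 8.00 mg/mL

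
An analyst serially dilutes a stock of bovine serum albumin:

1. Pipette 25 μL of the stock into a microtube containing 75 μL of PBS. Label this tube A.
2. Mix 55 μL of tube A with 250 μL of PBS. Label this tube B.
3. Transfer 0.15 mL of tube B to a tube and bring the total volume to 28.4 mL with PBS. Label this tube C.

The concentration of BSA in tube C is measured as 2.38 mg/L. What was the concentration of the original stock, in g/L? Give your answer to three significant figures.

10.0 g/L

Step 1: 25 μL + 75 μL = 100 μL total → factor 100/25 = 4
Step 2: 55 μL + 250 μL = 305 μL total → factor 305/55 = 5.5455
Step 3: 0.15 mL brought to 28.4 mL → factor 28.4/0.15 = 189.33
Overall dilution factor = 4 × 5.5455 × 189.33 = 4199.8
Stock = 2.38 mg/L × 4199.8 = 9995 mg/L = 10.0 g/L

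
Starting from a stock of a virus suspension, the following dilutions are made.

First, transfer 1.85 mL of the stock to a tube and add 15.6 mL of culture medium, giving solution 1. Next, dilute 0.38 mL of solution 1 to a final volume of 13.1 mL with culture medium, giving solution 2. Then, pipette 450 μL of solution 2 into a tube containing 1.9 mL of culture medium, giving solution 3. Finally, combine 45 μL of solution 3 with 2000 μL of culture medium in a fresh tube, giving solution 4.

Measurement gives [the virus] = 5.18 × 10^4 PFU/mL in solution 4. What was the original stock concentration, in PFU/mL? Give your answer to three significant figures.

4.00 × 10^9 PFU/mL

Step 1: 1.85 mL + 15.6 mL = 17.45 mL total → factor 17.45/1.85 = 9.4324
Step 2: 0.38 mL brought to 13.1 mL → factor 13.1/0.38 = 34.474
Step 3: 450 μL + 1.9 mL = 2350 μL total → factor 2350/450 = 5.2222
Step 4: 45 μL + 2000 μL = 2045 μL total → factor 2045/45 = 45.444
Overall dilution factor = 9.4324 × 34.474 × 5.2222 × 45.444 = 77170
Stock = 5.18 × 10^4 PFU/mL × 77170 = 4.00 × 10^9 PFU/mL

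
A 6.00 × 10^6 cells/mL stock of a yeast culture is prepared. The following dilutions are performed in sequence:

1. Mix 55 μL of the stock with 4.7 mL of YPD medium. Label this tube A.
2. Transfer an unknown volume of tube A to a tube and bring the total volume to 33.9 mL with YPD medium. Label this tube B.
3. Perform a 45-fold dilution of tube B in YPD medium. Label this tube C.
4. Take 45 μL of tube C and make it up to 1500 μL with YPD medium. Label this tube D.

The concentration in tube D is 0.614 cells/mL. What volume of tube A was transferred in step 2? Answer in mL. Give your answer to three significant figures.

0.450 mL

Step 1: 55 μL + 4.7 mL = 4755 μL total → factor 4755/55 = 86.455
Step 2: v brought to 33.9 mL → factor = 33.9 mL/v
Step 3: 45-fold → factor 45
Step 4: 45 μL brought to 1500 μL → factor 1500/45 = 33.333
Product of known-step factors = 1.2968 × 10^5
Overall factor = 6.00 × 10^6 cells/mL / (0.614 cells/mL) = 9.772 × 10^6
Step-2 factor = 9.772 × 10^6 / 1.2968 × 10^5 = 75.354
v = 33.9 mL / 75.354 = 0.450 mL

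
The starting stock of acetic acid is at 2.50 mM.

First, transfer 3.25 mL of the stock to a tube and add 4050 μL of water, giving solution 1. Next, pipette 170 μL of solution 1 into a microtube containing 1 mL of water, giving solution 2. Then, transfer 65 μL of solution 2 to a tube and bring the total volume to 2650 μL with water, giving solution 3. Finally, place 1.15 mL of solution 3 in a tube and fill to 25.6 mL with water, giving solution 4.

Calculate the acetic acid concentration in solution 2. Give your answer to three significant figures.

0.162 mM

Step 1: 3.25 mL + 4050 μL = 7.3 mL total → factor 7.3/3.25 = 2.2462
Step 2: 170 μL + 1 mL = 1170 μL total → factor 1170/170 = 6.8824
Dilution factor through solution 2 = 2.2462 × 6.8824 = 15.459
[solution 2] = 2.50 mM / 15.459 = 0.162 mM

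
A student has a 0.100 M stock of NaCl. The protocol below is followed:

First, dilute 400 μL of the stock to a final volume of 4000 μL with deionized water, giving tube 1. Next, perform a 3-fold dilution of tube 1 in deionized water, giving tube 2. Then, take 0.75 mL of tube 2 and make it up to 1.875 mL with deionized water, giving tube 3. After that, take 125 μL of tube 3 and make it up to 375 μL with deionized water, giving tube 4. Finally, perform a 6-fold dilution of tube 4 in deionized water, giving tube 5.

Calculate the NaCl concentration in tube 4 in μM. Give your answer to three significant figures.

444 μM

Step 1: 400 μL brought to 4000 μL → factor 4000/400 = 10
Step 2: 3-fold → factor 3
Step 3: 0.75 mL brought to 1.875 mL → factor 1.875/0.75 = 2.5
Step 4: 125 μL brought to 375 μL → factor 375/125 = 3
Dilution factor through tube 4 = 10 × 3 × 2.5 × 3 = 225
[tube 4] = 0.100 M / 225 = 0.0004444 M = 444 μM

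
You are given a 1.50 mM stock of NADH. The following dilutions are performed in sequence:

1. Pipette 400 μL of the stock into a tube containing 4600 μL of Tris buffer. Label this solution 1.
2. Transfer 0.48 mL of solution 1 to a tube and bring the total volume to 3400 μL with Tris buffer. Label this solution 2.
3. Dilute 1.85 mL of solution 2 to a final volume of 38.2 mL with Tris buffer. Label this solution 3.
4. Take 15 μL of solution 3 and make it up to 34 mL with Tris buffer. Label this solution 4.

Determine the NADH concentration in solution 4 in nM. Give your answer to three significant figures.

0.362 nM

Step 1: 400 μL + 4600 μL = 5000 μL total → factor 5000/400 = 12.5
Step 2: 0.48 mL brought to 3400 μL → factor 3.4/0.48 = 7.0833
Step 3: 1.85 mL brought to 38.2 mL → factor 38.2/1.85 = 20.649
Step 4: 15 μL brought to 34 mL → factor 34000/15 = 2266.7
Overall dilution factor = 12.5 × 7.0833 × 20.649 × 2266.7 = 4.1441 × 10^6
Final = 1.50 mM / 4.1441 × 10^6 = 3.620 × 10^-7 mM = 0.362 nM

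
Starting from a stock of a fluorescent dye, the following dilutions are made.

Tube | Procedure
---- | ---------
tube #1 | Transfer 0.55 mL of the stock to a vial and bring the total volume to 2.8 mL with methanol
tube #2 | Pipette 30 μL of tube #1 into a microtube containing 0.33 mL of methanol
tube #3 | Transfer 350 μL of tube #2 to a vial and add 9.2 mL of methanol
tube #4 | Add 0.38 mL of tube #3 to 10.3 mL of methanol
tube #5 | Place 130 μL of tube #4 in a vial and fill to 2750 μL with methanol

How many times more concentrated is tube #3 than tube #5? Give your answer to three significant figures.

595

Step 1: 0.55 mL brought to 2.8 mL → factor 2.8/0.55 = 5.0909
Step 2: 30 μL + 0.33 mL = 360 μL total → factor 360/30 = 12
Step 3: 350 μL + 9.2 mL = 9550 μL total → factor 9550/350 = 27.286
Step 4: 0.38 mL + 10.3 mL = 10.68 mL total → factor 10.68/0.38 = 28.105
Step 5: 130 μL brought to 2750 μL → factor 2750/130 = 21.154
Dilution factor to tube #3 = 1666.9; to tube #5 = 9.9103 × 10^5
[tube #3]/[tube #5] = (factor to tube #5)/(factor to tube #3) = 9.9103 × 10^5/1666.9 = 595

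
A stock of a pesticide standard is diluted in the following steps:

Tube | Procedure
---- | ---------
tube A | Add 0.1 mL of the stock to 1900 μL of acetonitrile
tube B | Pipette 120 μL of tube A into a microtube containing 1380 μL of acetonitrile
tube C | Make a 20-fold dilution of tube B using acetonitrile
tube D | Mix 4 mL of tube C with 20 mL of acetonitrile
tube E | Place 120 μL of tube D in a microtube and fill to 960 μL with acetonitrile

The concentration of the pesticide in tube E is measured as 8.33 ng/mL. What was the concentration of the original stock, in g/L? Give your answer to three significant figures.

Step 1: 0.1 mL + 1900 μL = 2 mL total → factor 2/0.1 = 20
Step 2: 120 μL + 1380 μL = 1500 μL total → factor 1500/120 = 12.5
Step 3: 20-fold → factor 20
Step 4: 4 mL + 20 mL = 24 mL total → factor 24/4 = 6
Step 5: 120 μL brought to 960 μL → factor 960/120 = 8
Overall dilution factor = 20 × 12.5 × 20 × 6 × 8 = 2.4 × 10^5
Stock = 8.33 ng/mL × 2.4 × 10^5 = 1.999 × 10^6 ng/mL = 2.00 g/L

2.00 g/L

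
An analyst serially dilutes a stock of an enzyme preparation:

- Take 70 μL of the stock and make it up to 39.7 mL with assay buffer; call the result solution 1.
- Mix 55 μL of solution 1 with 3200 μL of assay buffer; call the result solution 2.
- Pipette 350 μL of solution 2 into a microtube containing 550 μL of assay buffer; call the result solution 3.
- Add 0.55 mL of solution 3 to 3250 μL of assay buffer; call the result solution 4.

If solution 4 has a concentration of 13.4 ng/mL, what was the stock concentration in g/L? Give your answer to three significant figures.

7.99 g/L

Step 1: 70 μL brought to 39.7 mL → factor 39700/70 = 567.14
Step 2: 55 μL + 3200 μL = 3255 μL total → factor 3255/55 = 59.182
Step 3: 350 μL + 550 μL = 900 μL total → factor 900/350 = 2.5714
Step 4: 0.55 mL + 3250 μL = 3.8 mL total → factor 3.8/0.55 = 6.9091
Overall dilution factor = 567.14 × 59.182 × 2.5714 × 6.9091 = 5.9632 × 10^5
Stock = 13.4 ng/mL × 5.9632 × 10^5 = 7.991 × 10^6 ng/mL = 7.99 g/L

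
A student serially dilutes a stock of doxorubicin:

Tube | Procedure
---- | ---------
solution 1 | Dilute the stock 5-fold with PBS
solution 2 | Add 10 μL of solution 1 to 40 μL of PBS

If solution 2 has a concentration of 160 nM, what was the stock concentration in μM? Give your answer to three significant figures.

Step 1: 5-fold → factor 5
Step 2: 10 μL + 40 μL = 50 μL total → factor 50/10 = 5
Overall dilution factor = 5 × 5 = 25
Stock = 160 nM × 25 = 4000 nM = 4.00 μM

4.00 μM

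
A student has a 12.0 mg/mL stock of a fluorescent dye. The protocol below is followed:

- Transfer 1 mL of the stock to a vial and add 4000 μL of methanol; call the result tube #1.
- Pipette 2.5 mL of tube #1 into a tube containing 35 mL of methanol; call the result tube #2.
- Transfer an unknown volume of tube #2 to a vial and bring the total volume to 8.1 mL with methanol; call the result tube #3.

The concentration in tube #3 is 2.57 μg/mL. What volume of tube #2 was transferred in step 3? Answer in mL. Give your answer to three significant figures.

0.130 mL

Step 1: 1 mL + 4000 μL = 5 mL total → factor 5/1 = 5
Step 2: 2.5 mL + 35 mL = 37.5 mL total → factor 37.5/2.5 = 15
Step 3: v brought to 8.1 mL → factor = 8.1 mL/v
Product of known-step factors = 75
Overall factor = 12.0 mg/mL / (2.57 μg/mL) = 4669.3
Step-3 factor = 4669.3 / 75 = 62.257
v = 8.1 mL / 62.257 = 0.130 mL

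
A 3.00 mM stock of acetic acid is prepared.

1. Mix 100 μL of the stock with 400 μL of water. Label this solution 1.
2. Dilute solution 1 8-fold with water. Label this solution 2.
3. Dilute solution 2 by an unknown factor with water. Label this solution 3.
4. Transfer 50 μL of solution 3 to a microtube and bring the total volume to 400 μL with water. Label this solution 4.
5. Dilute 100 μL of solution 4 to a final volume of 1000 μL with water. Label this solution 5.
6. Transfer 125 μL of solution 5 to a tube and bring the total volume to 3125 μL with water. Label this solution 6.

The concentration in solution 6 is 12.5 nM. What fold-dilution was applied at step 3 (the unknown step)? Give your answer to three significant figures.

3.00-fold

Step 1: 100 μL + 400 μL = 500 μL total → factor 500/100 = 5
Step 2: 8-fold → factor 8
Step 3: unknown factor x
Step 4: 50 μL brought to 400 μL → factor 400/50 = 8
Step 5: 100 μL brought to 1000 μL → factor 1000/100 = 10
Step 6: 125 μL brought to 3125 μL → factor 3125/125 = 25
Product of known-step factors = 80000
Overall factor = 3.00 mM / (12.5 nM) = 2.4 × 10^5
x = 2.4 × 10^5 / 80000 = 3.00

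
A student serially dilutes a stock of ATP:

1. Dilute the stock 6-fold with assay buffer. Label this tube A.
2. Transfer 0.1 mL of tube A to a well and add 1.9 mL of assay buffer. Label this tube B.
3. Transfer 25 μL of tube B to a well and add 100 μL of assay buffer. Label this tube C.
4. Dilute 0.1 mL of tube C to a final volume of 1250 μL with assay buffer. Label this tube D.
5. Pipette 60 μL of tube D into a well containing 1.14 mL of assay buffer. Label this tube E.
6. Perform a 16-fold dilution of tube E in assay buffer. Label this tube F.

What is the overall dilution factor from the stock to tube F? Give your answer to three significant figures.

2.40 × 10^6

Step 1: 6-fold → factor 6
Step 2: 0.1 mL + 1.9 mL = 2 mL total → factor 2/0.1 = 20
Step 3: 25 μL + 100 μL = 125 μL total → factor 125/25 = 5
Step 4: 0.1 mL brought to 1250 μL → factor 1.25/0.1 = 12.5
Step 5: 60 μL + 1.14 mL = 1200 μL total → factor 1200/60 = 20
Step 6: 16-fold → factor 16
Overall dilution factor = 6 × 20 × 5 × 12.5 × 20 × 16 = 2.4 × 10^6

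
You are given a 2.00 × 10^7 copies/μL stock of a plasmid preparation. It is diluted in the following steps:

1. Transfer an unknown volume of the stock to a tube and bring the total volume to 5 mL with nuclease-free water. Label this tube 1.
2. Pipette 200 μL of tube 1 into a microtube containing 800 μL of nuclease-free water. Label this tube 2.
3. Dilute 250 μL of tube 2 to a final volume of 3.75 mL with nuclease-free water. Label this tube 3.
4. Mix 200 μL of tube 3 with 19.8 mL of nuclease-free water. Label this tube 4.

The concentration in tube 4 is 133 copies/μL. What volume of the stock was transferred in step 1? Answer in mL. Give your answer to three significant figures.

Step 1: v brought to 5 mL → factor = 5 mL/v
Step 2: 200 μL + 800 μL = 1000 μL total → factor 1000/200 = 5
Step 3: 250 μL brought to 3.75 mL → factor 3750/250 = 15
Step 4: 200 μL + 19.8 mL = 20000 μL total → factor 20000/200 = 100
Product of known-step factors = 7500
Overall factor = 2.00 × 10^7 copies/μL / (133 copies/μL) = 1.5038 × 10^5
Step-1 factor = 1.5038 × 10^5 / 7500 = 20.05
v = 5 mL / 20.05 = 0.249 mL

0.249 mL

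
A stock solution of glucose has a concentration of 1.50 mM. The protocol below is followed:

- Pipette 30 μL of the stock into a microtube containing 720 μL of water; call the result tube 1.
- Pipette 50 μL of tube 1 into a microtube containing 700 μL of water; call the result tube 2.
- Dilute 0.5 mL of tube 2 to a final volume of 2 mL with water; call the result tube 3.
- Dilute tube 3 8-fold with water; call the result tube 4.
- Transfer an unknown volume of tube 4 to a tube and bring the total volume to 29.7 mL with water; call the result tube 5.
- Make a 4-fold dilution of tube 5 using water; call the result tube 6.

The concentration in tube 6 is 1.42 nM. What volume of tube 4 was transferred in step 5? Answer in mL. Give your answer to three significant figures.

Step 1: 30 μL + 720 μL = 750 μL total → factor 750/30 = 25
Step 2: 50 μL + 700 μL = 750 μL total → factor 750/50 = 15
Step 3: 0.5 mL brought to 2 mL → factor 2/0.5 = 4
Step 4: 8-fold → factor 8
Step 5: v brought to 29.7 mL → factor = 29.7 mL/v
Step 6: 4-fold → factor 4
Product of known-step factors = 48000
Overall factor = 1.50 mM / (1.42 nM) = 1.0563 × 10^6
Step-5 factor = 1.0563 × 10^6 / 48000 = 22.007
v = 29.7 mL / 22.007 = 1.35 mL

1.35 mL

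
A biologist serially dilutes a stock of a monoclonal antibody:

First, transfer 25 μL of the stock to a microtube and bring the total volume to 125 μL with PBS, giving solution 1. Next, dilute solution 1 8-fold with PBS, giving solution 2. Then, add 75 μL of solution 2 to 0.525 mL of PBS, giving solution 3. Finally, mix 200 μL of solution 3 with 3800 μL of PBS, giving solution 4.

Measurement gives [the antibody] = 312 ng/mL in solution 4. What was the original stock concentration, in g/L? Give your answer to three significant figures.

2.00 g/L

Step 1: 25 μL brought to 125 μL → factor 125/25 = 5
Step 2: 8-fold → factor 8
Step 3: 75 μL + 0.525 mL = 600 μL total → factor 600/75 = 8
Step 4: 200 μL + 3800 μL = 4000 μL total → factor 4000/200 = 20
Overall dilution factor = 5 × 8 × 8 × 20 = 6400
Stock = 312 ng/mL × 6400 = 1.997 × 10^6 ng/mL = 2.00 g/L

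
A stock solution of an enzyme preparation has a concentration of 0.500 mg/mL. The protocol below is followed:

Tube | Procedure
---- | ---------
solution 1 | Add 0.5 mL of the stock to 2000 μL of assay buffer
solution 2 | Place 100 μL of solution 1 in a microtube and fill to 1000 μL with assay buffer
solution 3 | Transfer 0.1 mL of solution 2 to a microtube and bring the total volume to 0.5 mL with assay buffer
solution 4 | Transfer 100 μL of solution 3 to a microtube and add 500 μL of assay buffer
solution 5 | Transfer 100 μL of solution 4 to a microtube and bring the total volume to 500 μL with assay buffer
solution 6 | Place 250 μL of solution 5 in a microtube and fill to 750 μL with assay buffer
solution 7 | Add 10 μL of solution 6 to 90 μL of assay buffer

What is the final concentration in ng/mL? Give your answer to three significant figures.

2.22 ng/mL

Step 1: 0.5 mL + 2000 μL = 2.5 mL total → factor 2.5/0.5 = 5
Step 2: 100 μL brought to 1000 μL → factor 1000/100 = 10
Step 3: 0.1 mL brought to 0.5 mL → factor 0.5/0.1 = 5
Step 4: 100 μL + 500 μL = 600 μL total → factor 600/100 = 6
Step 5: 100 μL brought to 500 μL → factor 500/100 = 5
Step 6: 250 μL brought to 750 μL → factor 750/250 = 3
Step 7: 10 μL + 90 μL = 100 μL total → factor 100/10 = 10
Overall dilution factor = 5 × 10 × 5 × 6 × 5 × 3 × 10 = 2.25 × 10^5
Final = 0.500 mg/mL / 2.25 × 10^5 = 2.222 × 10^-6 mg/mL = 2.22 ng/mL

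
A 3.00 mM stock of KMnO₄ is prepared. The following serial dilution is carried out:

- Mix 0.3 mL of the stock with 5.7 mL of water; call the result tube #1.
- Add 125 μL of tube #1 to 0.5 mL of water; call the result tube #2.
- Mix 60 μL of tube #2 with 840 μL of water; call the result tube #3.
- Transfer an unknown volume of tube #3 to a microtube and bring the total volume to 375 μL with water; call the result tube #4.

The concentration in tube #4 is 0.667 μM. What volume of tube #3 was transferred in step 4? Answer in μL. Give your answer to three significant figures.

Step 1: 0.3 mL + 5.7 mL = 6 mL total → factor 6/0.3 = 20
Step 2: 125 μL + 0.5 mL = 625 μL total → factor 625/125 = 5
Step 3: 60 μL + 840 μL = 900 μL total → factor 900/60 = 15
Step 4: v brought to 375 μL → factor = 375 μL/v
Product of known-step factors = 1500
Overall factor = 3.00 mM / (0.667 μM) = 4497.8
Step-4 factor = 4497.8 / 1500 = 2.9985
v = 375 μL / 2.9985 = 125 μL

125 μL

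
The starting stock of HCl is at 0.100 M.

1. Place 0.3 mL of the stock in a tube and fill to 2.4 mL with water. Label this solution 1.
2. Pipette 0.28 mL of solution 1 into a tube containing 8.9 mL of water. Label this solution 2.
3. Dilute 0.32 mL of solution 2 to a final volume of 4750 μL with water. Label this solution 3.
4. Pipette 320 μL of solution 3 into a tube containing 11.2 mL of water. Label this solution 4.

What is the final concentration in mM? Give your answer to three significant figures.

0.000713 mM

Step 1: 0.3 mL brought to 2.4 mL → factor 2.4/0.3 = 8
Step 2: 0.28 mL + 8.9 mL = 9.18 mL total → factor 9.18/0.28 = 32.786
Step 3: 0.32 mL brought to 4750 μL → factor 4.75/0.32 = 14.844
Step 4: 320 μL + 11.2 mL = 11520 μL total → factor 11520/320 = 36
Overall dilution factor = 8 × 32.786 × 14.844 × 36 = 1.4016 × 10^5
Final = 0.100 M / 1.4016 × 10^5 = 7.135 × 10^-7 M = 0.000713 mM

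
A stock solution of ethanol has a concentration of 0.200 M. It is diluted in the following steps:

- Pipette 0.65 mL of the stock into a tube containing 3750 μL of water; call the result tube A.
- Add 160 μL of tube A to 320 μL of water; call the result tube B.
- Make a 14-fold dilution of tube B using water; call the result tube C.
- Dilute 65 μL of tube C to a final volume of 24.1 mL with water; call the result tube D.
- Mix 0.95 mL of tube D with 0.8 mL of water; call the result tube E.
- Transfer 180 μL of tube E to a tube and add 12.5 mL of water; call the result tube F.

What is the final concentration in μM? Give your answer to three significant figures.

Step 1: 0.65 mL + 3750 μL = 4.4 mL total → factor 4.4/0.65 = 6.7692
Step 2: 160 μL + 320 μL = 480 μL total → factor 480/160 = 3
Step 3: 14-fold → factor 14
Step 4: 65 μL brought to 24.1 mL → factor 24100/65 = 370.77
Step 5: 0.95 mL + 0.8 mL = 1.75 mL total → factor 1.75/0.95 = 1.8421
Step 6: 180 μL + 12.5 mL = 12680 μL total → factor 12680/180 = 70.444
Overall dilution factor = 6.7692 × 3 × 14 × 370.77 × 1.8421 × 70.444 = 1.3679 × 10^7
Final = 0.200 M / 1.3679 × 10^7 = 1.462 × 10^-8 M = 0.0146 μM

0.0146 μM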